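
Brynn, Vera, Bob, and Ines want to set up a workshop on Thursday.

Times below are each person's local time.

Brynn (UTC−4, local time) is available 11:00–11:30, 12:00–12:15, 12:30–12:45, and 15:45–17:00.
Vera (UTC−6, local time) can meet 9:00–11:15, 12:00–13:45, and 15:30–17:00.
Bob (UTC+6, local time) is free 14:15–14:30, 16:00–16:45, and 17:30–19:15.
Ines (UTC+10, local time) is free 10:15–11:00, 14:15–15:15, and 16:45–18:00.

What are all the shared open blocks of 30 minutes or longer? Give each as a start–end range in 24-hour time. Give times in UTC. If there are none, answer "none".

none

Brynn → UTC: 15:00–15:30, 16:00–16:15, 16:30–16:45, 19:45–21:00.
Vera → UTC: 15:00–17:15, 18:00–19:45, 21:30–23:00.
Bob → UTC: 08:15–08:30, 10:00–10:45, 11:30–13:15.
Ines → UTC: 00:15–01:00, 04:15–05:15, 06:45–08:00.
Brynn ∩ Vera: 15:00–15:30, 16:00–16:15, 16:30–16:45.
Brynn ∩ Vera ∩ Bob: (none).
Brynn ∩ Vera ∩ Bob ∩ Ines: (none).
Windows ≥ 30 min: (none).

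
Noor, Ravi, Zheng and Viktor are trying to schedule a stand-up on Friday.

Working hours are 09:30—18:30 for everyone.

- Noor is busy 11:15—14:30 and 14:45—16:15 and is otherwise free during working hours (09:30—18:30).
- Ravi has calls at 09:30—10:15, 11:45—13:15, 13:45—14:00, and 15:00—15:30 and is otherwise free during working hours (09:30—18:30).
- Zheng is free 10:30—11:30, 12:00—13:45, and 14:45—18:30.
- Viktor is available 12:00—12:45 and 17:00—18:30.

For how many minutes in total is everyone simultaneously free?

90 minutes

Noor free within 09:30–18:30: 09:30–11:15, 14:30–14:45, 16:15–18:30.
Ravi free within 09:30–18:30: 10:15–11:45, 13:15–13:45, 14:00–15:00, 15:30–18:30.
Noor ∩ Ravi: 10:15–11:15, 14:30–14:45, 16:15–18:30.
Noor ∩ Ravi ∩ Zheng: 10:30–11:15, 16:15–18:30.
Noor ∩ Ravi ∩ Zheng ∩ Viktor: 17:00–18:30.
Total common minutes: 90.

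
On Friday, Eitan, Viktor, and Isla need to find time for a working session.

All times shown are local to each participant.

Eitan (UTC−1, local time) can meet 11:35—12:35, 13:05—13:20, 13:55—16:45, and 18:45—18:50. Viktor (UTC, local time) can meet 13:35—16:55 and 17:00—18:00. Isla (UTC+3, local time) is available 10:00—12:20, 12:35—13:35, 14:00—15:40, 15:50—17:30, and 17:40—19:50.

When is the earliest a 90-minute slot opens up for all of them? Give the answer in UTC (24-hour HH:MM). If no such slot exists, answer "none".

14:55

Eitan → UTC: 12:35–13:35, 14:05–14:20, 14:55–17:45, 19:45–19:50.
Viktor → UTC: 13:35–16:55, 17:00–18:00.
Isla → UTC: 07:00–09:20, 09:35–10:35, 11:00–12:40, 12:50–14:30, 14:40–16:50.
Eitan ∩ Viktor: 14:05–14:20, 14:55–16:55, 17:00–17:45.
Eitan ∩ Viktor ∩ Isla: 14:05–14:20, 14:55–16:50.
Windows ≥ 90 min: 14:55–16:50.
Earliest such window starts at 14:55.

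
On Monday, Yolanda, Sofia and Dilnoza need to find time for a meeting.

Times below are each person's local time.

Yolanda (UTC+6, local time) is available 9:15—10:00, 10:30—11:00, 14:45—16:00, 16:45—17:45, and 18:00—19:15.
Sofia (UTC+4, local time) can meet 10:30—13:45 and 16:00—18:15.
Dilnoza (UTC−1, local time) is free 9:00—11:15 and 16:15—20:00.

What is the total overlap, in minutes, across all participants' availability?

Yolanda → UTC: 03:15–04:00, 04:30–05:00, 08:45–10:00, 10:45–11:45, 12:00–13:15.
Sofia → UTC: 06:30–09:45, 12:00–14:15.
Dilnoza → UTC: 10:00–12:15, 17:15–21:00.
Yolanda ∩ Sofia: 08:45–09:45, 12:00–13:15.
Yolanda ∩ Sofia ∩ Dilnoza: 12:00–12:15.
Total common minutes: 15.

15 minutes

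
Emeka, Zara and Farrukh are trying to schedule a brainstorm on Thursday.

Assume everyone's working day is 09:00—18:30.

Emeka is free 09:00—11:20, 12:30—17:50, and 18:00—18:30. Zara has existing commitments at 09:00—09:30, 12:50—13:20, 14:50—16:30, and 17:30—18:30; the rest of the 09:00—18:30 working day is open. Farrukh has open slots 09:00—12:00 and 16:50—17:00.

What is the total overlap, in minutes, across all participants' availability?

120 minutes

Zara free within 09:00–18:30: 09:30–12:50, 13:20–14:50, 16:30–17:30.
Emeka ∩ Zara: 09:30–11:20, 12:30–12:50, 13:20–14:50, 16:30–17:30.
Emeka ∩ Zara ∩ Farrukh: 09:30–11:20, 16:50–17:00.
Total common minutes: 110 + 10 = 120.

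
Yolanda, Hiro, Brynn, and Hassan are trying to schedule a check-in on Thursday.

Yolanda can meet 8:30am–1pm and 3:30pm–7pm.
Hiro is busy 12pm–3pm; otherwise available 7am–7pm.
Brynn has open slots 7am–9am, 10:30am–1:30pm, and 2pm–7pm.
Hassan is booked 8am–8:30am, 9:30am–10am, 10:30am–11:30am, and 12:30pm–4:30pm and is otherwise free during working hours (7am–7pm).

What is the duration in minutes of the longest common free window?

Hiro free within 07:00–19:00: 07:00–12:00, 15:00–19:00.
Hassan free within 07:00–19:00: 07:00–08:00, 08:30–09:30, 10:00–10:30, 11:30–12:30, 16:30–19:00.
Yolanda ∩ Hiro: 08:30–12:00, 15:30–19:00.
Yolanda ∩ Hiro ∩ Brynn: 08:30–09:00, 10:30–12:00, 15:30–19:00.
Yolanda ∩ Hiro ∩ Brynn ∩ Hassan: 08:30–09:00, 11:30–12:00, 16:30–19:00.
Common window lengths: 30, 30, 150 min; longest is 150.

150 minutes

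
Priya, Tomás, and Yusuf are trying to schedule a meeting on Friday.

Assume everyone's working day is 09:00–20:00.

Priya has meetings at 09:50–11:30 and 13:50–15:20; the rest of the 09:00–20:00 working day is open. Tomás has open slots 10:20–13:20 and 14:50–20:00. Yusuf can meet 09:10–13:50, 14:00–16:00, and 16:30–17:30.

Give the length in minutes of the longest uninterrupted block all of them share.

110 minutes

Priya free within 09:00–20:00: 09:00–09:50, 11:30–13:50, 15:20–20:00.
Priya ∩ Tomás: 11:30–13:20, 15:20–20:00.
Priya ∩ Tomás ∩ Yusuf: 11:30–13:20, 15:20–16:00, 16:30–17:30.
Common window lengths: 110, 40, 60 min; longest is 110.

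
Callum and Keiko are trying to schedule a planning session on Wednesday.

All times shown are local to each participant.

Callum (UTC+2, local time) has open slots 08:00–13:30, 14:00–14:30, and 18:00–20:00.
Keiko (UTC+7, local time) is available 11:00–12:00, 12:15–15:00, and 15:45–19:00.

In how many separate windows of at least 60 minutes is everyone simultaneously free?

2

Callum → UTC: 06:00–11:30, 12:00–12:30, 16:00–18:00.
Keiko → UTC: 04:00–05:00, 05:15–08:00, 08:45–12:00.
Callum ∩ Keiko: 06:00–08:00, 08:45–11:30.
Windows ≥ 60 min: 06:00–08:00, 08:45–11:30.
That's 2 windows.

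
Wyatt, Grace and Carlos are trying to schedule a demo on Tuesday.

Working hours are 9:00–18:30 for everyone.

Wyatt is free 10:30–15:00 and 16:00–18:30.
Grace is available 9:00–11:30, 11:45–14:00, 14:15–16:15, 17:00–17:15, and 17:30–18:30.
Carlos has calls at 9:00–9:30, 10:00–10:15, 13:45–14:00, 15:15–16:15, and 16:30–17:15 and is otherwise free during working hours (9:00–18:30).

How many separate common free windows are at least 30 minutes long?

4

Carlos free within 09:00–18:30: 09:30–10:00, 10:15–13:45, 14:00–15:15, 16:15–16:30, 17:15–18:30.
Wyatt ∩ Grace: 10:30–11:30, 11:45–14:00, 14:15–15:00, 16:00–16:15, 17:00–17:15, 17:30–18:30.
Wyatt ∩ Grace ∩ Carlos: 10:30–11:30, 11:45–13:45, 14:15–15:00, 17:30–18:30.
Windows ≥ 30 min: 10:30–11:30, 11:45–13:45, 14:15–15:00, 17:30–18:30.
That's 4 windows.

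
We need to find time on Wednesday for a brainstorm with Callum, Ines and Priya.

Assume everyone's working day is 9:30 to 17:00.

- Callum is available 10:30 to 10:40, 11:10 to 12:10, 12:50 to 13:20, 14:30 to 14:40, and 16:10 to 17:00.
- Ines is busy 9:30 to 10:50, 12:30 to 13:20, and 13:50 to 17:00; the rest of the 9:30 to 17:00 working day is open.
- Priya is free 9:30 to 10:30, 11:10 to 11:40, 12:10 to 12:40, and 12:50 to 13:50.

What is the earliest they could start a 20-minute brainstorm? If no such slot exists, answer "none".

11:10

Ines free within 09:30–17:00: 10:50–12:30, 13:20–13:50.
Callum ∩ Ines: 11:10–12:10.
Callum ∩ Ines ∩ Priya: 11:10–11:40.
Windows ≥ 20 min: 11:10–11:40.
Earliest such window starts at 11:10.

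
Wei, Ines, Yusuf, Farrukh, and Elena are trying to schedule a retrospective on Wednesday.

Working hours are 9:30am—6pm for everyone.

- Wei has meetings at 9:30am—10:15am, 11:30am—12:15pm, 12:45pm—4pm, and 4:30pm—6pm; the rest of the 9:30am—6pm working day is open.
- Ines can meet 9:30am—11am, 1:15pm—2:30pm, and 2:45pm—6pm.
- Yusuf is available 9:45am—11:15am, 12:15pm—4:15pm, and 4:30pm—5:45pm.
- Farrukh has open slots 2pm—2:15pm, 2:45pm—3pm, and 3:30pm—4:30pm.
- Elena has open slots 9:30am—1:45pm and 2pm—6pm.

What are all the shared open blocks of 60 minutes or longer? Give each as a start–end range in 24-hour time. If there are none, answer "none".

none

Wei free within 09:30–18:00: 10:15–11:30, 12:15–12:45, 16:00–16:30.
Wei ∩ Ines: 10:15–11:00, 16:00–16:30.
Wei ∩ Ines ∩ Yusuf: 10:15–11:00, 16:00–16:15.
Wei ∩ Ines ∩ Yusuf ∩ Farrukh: 16:00–16:15.
Wei ∩ Ines ∩ Yusuf ∩ Farrukh ∩ Elena: 16:00–16:15.
Windows ≥ 60 min: (none).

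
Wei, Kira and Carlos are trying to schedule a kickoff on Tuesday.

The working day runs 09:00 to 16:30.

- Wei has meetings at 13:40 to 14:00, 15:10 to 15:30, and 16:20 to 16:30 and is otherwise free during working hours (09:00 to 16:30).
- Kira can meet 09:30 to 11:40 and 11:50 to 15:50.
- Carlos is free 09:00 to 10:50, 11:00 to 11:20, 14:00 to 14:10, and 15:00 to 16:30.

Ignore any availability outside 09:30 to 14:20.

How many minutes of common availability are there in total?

110 minutes

Wei free within 09:00–16:30: 09:00–13:40, 14:00–15:10, 15:30–16:20.
Wei ∩ Kira: 09:30–11:40, 11:50–13:40, 14:00–15:10, 15:30–15:50.
Wei ∩ Kira ∩ Carlos: 09:30–10:50, 11:00–11:20, 14:00–14:10, 15:00–15:10, 15:30–15:50.
Restricted to 09:30–14:20: 09:30–10:50, 11:00–11:20, 14:00–14:10.
Total common minutes: 80 + 20 + 10 = 110.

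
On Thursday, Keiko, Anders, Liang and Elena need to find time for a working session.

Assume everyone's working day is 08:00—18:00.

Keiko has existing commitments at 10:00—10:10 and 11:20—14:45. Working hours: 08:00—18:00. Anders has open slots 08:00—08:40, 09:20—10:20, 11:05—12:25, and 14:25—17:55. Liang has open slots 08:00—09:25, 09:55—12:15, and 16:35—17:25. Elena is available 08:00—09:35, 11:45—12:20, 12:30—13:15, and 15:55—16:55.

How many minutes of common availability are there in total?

Keiko free within 08:00–18:00: 08:00–10:00, 10:10–11:20, 14:45–18:00.
Keiko ∩ Anders: 08:00–08:40, 09:20–10:00, 10:10–10:20, 11:05–11:20, 14:45–17:55.
Keiko ∩ Anders ∩ Liang: 08:00–08:40, 09:20–09:25, 09:55–10:00, 10:10–10:20, 11:05–11:20, 16:35–17:25.
Keiko ∩ Anders ∩ Liang ∩ Elena: 08:00–08:40, 09:20–09:25, 16:35–16:55.
Total common minutes: 40 + 5 + 20 = 65.

65 minutes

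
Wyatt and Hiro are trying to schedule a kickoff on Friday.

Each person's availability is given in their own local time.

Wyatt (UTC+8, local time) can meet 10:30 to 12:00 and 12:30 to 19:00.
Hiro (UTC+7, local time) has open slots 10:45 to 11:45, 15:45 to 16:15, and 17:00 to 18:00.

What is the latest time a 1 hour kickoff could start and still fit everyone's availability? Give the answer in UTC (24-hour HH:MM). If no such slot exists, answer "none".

10:00

Wyatt → UTC: 02:30–04:00, 04:30–11:00.
Hiro → UTC: 03:45–04:45, 08:45–09:15, 10:00–11:00.
Wyatt ∩ Hiro: 03:45–04:00, 04:30–04:45, 08:45–09:15, 10:00–11:00.
Windows ≥ 60 min: 10:00–11:00.
Latest start in the last window 10:00–11:00 is 11:00 − 60 min = 10:00.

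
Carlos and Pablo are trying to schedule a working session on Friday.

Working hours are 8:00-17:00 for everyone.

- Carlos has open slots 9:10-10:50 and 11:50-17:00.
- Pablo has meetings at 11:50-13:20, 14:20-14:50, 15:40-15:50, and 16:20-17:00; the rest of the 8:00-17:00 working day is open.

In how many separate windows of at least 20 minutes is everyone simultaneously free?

4

Pablo free within 08:00–17:00: 08:00–11:50, 13:20–14:20, 14:50–15:40, 15:50–16:20.
Carlos ∩ Pablo: 09:10–10:50, 13:20–14:20, 14:50–15:40, 15:50–16:20.
Windows ≥ 20 min: 09:10–10:50, 13:20–14:20, 14:50–15:40, 15:50–16:20.
That's 4 windows.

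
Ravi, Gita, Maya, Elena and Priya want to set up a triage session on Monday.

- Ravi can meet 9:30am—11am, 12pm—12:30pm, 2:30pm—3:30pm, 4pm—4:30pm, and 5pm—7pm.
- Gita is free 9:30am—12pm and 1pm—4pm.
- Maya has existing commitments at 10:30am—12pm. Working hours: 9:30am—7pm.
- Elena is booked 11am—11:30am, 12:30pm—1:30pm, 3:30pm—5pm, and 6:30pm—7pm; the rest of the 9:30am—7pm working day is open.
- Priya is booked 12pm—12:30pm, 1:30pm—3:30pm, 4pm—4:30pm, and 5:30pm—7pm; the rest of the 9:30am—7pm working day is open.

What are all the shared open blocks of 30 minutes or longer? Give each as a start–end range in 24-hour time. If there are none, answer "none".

09:30–10:30

Maya free within 09:30–19:00: 09:30–10:30, 12:00–19:00.
Elena free within 09:30–19:00: 09:30–11:00, 11:30–12:30, 13:30–15:30, 17:00–18:30.
Priya free within 09:30–19:00: 09:30–12:00, 12:30–13:30, 15:30–16:00, 16:30–17:30.
Ravi ∩ Gita: 09:30–11:00, 14:30–15:30.
Ravi ∩ Gita ∩ Maya: 09:30–10:30, 14:30–15:30.
Ravi ∩ Gita ∩ Maya ∩ Elena: 09:30–10:30, 14:30–15:30.
Ravi ∩ Gita ∩ Maya ∩ Elena ∩ Priya: 09:30–10:30.
Windows ≥ 30 min: 09:30–10:30.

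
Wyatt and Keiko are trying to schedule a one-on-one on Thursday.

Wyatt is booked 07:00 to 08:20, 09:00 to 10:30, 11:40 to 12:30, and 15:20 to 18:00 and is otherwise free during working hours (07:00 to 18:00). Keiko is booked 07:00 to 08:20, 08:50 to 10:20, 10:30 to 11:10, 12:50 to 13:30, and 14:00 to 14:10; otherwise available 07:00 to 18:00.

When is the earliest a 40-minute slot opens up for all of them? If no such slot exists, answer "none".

Wyatt free within 07:00–18:00: 08:20–09:00, 10:30–11:40, 12:30–15:20.
Keiko free within 07:00–18:00: 08:20–08:50, 10:20–10:30, 11:10–12:50, 13:30–14:00, 14:10–18:00.
Wyatt ∩ Keiko: 08:20–08:50, 11:10–11:40, 12:30–12:50, 13:30–14:00, 14:10–15:20.
Windows ≥ 40 min: 14:10–15:20.
Earliest such window starts at 14:10.

14:10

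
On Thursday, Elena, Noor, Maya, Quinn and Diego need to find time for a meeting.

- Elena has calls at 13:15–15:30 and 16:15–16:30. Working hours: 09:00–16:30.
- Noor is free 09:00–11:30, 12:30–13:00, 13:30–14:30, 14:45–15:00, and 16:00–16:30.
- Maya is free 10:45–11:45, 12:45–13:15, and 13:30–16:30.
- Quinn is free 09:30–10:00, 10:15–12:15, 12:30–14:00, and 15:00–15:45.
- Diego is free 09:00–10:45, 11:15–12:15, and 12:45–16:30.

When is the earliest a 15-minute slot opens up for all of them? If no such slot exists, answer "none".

11:15

Elena free within 09:00–16:30: 09:00–13:15, 15:30–16:15.
Elena ∩ Noor: 09:00–11:30, 12:30–13:00, 16:00–16:15.
Elena ∩ Noor ∩ Maya: 10:45–11:30, 12:45–13:00, 16:00–16:15.
Elena ∩ Noor ∩ Maya ∩ Quinn: 10:45–11:30, 12:45–13:00.
Elena ∩ Noor ∩ Maya ∩ Quinn ∩ Diego: 11:15–11:30, 12:45–13:00.
Windows ≥ 15 min: 11:15–11:30, 12:45–13:00.
Earliest such window starts at 11:15.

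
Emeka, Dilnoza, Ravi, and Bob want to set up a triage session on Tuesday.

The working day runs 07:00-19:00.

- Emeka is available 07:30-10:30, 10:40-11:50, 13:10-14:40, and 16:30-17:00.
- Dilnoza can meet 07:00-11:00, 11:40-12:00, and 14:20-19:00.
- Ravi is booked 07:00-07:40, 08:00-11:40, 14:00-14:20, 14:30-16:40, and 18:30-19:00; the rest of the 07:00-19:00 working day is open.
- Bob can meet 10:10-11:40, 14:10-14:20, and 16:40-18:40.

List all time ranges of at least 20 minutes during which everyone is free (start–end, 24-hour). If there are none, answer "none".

16:40–17:00

Ravi free within 07:00–19:00: 07:40–08:00, 11:40–14:00, 14:20–14:30, 16:40–18:30.
Emeka ∩ Dilnoza: 07:30–10:30, 10:40–11:00, 11:40–11:50, 14:20–14:40, 16:30–17:00.
Emeka ∩ Dilnoza ∩ Ravi: 07:40–08:00, 11:40–11:50, 14:20–14:30, 16:40–17:00.
Emeka ∩ Dilnoza ∩ Ravi ∩ Bob: 16:40–17:00.
Windows ≥ 20 min: 16:40–17:00.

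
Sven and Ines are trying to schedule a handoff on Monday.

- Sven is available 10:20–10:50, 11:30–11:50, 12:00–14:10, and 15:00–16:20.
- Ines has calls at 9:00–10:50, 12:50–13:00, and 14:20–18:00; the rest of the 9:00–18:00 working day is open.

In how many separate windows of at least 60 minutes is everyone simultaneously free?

1

Ines free within 09:00–18:00: 10:50–12:50, 13:00–14:20.
Sven ∩ Ines: 11:30–11:50, 12:00–12:50, 13:00–14:10.
Windows ≥ 60 min: 13:00–14:10.
That's 1 window.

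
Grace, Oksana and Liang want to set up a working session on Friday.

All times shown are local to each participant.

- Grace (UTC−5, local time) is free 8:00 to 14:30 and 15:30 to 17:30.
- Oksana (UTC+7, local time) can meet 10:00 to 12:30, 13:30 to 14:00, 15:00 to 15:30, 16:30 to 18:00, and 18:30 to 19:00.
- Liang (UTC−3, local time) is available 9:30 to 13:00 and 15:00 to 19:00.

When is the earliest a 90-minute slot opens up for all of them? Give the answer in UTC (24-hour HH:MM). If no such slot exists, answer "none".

none

Grace → UTC: 13:00–19:30, 20:30–22:30.
Oksana → UTC: 03:00–05:30, 06:30–07:00, 08:00–08:30, 09:30–11:00, 11:30–12:00.
Liang → UTC: 12:30–16:00, 18:00–22:00.
Grace ∩ Oksana: (none).
Grace ∩ Oksana ∩ Liang: (none).
Windows ≥ 90 min: (none).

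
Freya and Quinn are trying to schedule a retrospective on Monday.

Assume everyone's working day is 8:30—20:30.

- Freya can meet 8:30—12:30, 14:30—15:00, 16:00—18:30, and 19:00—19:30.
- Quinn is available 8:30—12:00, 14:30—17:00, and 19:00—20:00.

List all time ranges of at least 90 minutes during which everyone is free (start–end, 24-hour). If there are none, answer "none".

08:30–12:00

Freya ∩ Quinn: 08:30–12:00, 14:30–15:00, 16:00–17:00, 19:00–19:30.
Windows ≥ 90 min: 08:30–12:00.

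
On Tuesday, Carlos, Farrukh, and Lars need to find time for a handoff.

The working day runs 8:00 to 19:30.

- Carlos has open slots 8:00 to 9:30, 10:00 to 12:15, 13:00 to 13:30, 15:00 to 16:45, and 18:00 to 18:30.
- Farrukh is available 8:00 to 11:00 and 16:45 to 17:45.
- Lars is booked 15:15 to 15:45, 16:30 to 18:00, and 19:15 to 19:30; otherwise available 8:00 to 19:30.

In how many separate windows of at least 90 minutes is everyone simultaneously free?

1

Lars free within 08:00–19:30: 08:00–15:15, 15:45–16:30, 18:00–19:15.
Carlos ∩ Farrukh: 08:00–09:30, 10:00–11:00.
Carlos ∩ Farrukh ∩ Lars: 08:00–09:30, 10:00–11:00.
Windows ≥ 90 min: 08:00–09:30.
That's 1 window.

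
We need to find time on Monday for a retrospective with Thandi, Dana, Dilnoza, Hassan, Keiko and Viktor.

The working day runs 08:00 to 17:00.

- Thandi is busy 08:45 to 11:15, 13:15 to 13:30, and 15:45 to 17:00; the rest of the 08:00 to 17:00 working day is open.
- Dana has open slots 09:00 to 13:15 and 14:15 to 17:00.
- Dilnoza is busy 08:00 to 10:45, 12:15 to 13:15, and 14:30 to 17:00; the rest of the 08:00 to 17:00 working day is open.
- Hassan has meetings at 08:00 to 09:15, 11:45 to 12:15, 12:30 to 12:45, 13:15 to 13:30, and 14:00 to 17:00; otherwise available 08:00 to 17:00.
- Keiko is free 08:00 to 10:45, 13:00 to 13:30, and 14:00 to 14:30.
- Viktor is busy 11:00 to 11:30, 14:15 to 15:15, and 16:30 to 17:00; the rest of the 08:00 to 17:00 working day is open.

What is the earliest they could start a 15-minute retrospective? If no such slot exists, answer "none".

none

Thandi free within 08:00–17:00: 08:00–08:45, 11:15–13:15, 13:30–15:45.
Dilnoza free within 08:00–17:00: 10:45–12:15, 13:15–14:30.
Hassan free within 08:00–17:00: 09:15–11:45, 12:15–12:30, 12:45–13:15, 13:30–14:00.
Viktor free within 08:00–17:00: 08:00–11:00, 11:30–14:15, 15:15–16:30.
Thandi ∩ Dana: 11:15–13:15, 14:15–15:45.
Thandi ∩ Dana ∩ Dilnoza: 11:15–12:15, 14:15–14:30.
Thandi ∩ Dana ∩ Dilnoza ∩ Hassan: 11:15–11:45.
Thandi ∩ Dana ∩ Dilnoza ∩ Hassan ∩ Keiko: (none).
Thandi ∩ Dana ∩ Dilnoza ∩ Hassan ∩ Keiko ∩ Viktor: (none).
Windows ≥ 15 min: (none).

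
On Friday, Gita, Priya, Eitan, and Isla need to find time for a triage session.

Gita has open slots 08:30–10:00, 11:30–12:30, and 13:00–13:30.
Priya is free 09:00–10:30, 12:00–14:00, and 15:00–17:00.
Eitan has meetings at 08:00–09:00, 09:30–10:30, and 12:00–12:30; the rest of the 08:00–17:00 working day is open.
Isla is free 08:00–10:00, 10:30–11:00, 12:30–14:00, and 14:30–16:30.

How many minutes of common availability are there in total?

60 minutes

Eitan free within 08:00–17:00: 09:00–09:30, 10:30–12:00, 12:30–17:00.
Gita ∩ Priya: 09:00–10:00, 12:00–12:30, 13:00–13:30.
Gita ∩ Priya ∩ Eitan: 09:00–09:30, 13:00–13:30.
Gita ∩ Priya ∩ Eitan ∩ Isla: 09:00–09:30, 13:00–13:30.
Total common minutes: 30 + 30 = 60.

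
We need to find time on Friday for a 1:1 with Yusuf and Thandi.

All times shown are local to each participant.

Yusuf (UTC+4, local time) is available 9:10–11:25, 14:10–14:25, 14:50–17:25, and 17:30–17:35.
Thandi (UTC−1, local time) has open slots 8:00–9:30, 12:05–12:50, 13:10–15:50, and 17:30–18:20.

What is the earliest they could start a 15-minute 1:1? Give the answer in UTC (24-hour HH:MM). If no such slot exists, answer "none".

Yusuf → UTC: 05:10–07:25, 10:10–10:25, 10:50–13:25, 13:30–13:35.
Thandi → UTC: 09:00–10:30, 13:05–13:50, 14:10–16:50, 18:30–19:20.
Yusuf ∩ Thandi: 10:10–10:25, 13:05–13:25, 13:30–13:35.
Windows ≥ 15 min: 10:10–10:25, 13:05–13:25.
Earliest such window starts at 10:10.

10:10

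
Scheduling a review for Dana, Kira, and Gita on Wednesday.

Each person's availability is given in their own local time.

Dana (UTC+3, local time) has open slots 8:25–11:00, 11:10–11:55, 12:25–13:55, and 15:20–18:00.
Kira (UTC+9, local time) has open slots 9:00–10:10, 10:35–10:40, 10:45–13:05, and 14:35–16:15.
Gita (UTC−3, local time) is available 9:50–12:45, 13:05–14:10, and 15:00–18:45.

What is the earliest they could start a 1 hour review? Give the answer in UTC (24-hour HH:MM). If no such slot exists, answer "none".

none

Dana → UTC: 05:25–08:00, 08:10–08:55, 09:25–10:55, 12:20–15:00.
Kira → UTC: 00:00–01:10, 01:35–01:40, 01:45–04:05, 05:35–07:15.
Gita → UTC: 12:50–15:45, 16:05–17:10, 18:00–21:45.
Dana ∩ Kira: 05:35–07:15.
Dana ∩ Kira ∩ Gita: (none).
Windows ≥ 60 min: (none).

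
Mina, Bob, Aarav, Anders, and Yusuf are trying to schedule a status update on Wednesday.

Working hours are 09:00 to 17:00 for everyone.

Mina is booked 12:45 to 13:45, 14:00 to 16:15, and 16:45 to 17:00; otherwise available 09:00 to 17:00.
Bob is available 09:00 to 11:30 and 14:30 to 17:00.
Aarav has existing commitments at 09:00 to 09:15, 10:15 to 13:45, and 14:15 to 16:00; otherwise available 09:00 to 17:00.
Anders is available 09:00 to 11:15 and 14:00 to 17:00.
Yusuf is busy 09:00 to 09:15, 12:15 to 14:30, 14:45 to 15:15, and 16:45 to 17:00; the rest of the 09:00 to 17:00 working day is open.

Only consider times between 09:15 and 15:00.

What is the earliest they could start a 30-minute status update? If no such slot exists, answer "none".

Mina free within 09:00–17:00: 09:00–12:45, 13:45–14:00, 16:15–16:45.
Aarav free within 09:00–17:00: 09:15–10:15, 13:45–14:15, 16:00–17:00.
Yusuf free within 09:00–17:00: 09:15–12:15, 14:30–14:45, 15:15–16:45.
Mina ∩ Bob: 09:00–11:30, 16:15–16:45.
Mina ∩ Bob ∩ Aarav: 09:15–10:15, 16:15–16:45.
Mina ∩ Bob ∩ Aarav ∩ Anders: 09:15–10:15, 16:15–16:45.
Mina ∩ Bob ∩ Aarav ∩ Anders ∩ Yusuf: 09:15–10:15, 16:15–16:45.
Restricted to 09:15–15:00: 09:15–10:15.
Windows ≥ 30 min: 09:15–10:15.
Earliest such window starts at 09:15.

09:15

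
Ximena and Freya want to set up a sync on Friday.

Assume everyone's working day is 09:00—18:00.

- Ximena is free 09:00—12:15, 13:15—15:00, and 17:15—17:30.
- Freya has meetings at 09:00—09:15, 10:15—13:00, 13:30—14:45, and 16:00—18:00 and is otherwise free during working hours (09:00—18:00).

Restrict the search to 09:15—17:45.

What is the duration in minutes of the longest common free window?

60 minutes

Freya free within 09:00–18:00: 09:15–10:15, 13:00–13:30, 14:45–16:00.
Ximena ∩ Freya: 09:15–10:15, 13:15–13:30, 14:45–15:00.
Restricted to 09:15–17:45: 09:15–10:15, 13:15–13:30, 14:45–15:00.
Common window lengths: 60, 15, 15 min; longest is 60.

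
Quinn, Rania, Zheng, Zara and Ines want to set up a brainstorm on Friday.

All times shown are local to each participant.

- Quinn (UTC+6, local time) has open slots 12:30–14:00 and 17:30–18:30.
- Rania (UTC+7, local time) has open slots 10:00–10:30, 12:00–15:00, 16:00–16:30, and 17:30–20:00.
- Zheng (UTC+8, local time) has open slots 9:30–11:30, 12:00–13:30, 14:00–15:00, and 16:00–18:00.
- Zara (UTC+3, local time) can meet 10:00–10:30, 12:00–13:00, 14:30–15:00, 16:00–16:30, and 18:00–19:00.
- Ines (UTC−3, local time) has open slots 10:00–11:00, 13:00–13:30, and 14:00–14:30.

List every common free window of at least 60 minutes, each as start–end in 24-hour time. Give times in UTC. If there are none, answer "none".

none

Quinn → UTC: 06:30–08:00, 11:30–12:30.
Rania → UTC: 03:00–03:30, 05:00–08:00, 09:00–09:30, 10:30–13:00.
Zheng → UTC: 01:30–03:30, 04:00–05:30, 06:00–07:00, 08:00–10:00.
Zara → UTC: 07:00–07:30, 09:00–10:00, 11:30–12:00, 13:00–13:30, 15:00–16:00.
Ines → UTC: 13:00–14:00, 16:00–16:30, 17:00–17:30.
Quinn ∩ Rania: 06:30–08:00, 11:30–12:30.
Quinn ∩ Rania ∩ Zheng: 06:30–07:00.
Quinn ∩ Rania ∩ Zheng ∩ Zara: (none).
Quinn ∩ Rania ∩ Zheng ∩ Zara ∩ Ines: (none).
Windows ≥ 60 min: (none).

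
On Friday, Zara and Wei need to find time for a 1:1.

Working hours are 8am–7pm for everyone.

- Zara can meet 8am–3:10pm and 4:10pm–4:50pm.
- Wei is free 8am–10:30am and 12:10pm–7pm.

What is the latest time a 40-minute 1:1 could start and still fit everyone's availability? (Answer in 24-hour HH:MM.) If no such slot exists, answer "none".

16:10

Zara ∩ Wei: 08:00–10:30, 12:10–15:10, 16:10–16:50.
Windows ≥ 40 min: 08:00–10:30, 12:10–15:10, 16:10–16:50.
Latest start in the last window 16:10–16:50 is 16:50 − 40 min = 16:10.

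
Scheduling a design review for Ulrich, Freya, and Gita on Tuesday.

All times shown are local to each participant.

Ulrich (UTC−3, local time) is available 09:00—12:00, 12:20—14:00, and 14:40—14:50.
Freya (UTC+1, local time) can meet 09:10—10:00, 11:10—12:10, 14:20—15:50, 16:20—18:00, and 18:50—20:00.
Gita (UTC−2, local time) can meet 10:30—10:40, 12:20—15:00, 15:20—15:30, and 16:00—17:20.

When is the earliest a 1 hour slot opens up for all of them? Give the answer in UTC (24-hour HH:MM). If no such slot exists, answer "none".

Ulrich → UTC: 12:00–15:00, 15:20–17:00, 17:40–17:50.
Freya → UTC: 08:10–09:00, 10:10–11:10, 13:20–14:50, 15:20–17:00, 17:50–19:00.
Gita → UTC: 12:30–12:40, 14:20–17:00, 17:20–17:30, 18:00–19:20.
Ulrich ∩ Freya: 13:20–14:50, 15:20–17:00.
Ulrich ∩ Freya ∩ Gita: 14:20–14:50, 15:20–17:00.
Windows ≥ 60 min: 15:20–17:00.
Earliest such window starts at 15:20.

15:20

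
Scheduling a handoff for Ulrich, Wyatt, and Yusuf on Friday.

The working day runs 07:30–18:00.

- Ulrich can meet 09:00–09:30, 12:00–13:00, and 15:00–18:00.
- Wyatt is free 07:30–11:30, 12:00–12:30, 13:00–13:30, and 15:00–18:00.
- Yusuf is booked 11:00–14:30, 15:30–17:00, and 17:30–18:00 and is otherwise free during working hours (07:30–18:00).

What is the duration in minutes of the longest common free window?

Yusuf free within 07:30–18:00: 07:30–11:00, 14:30–15:30, 17:00–17:30.
Ulrich ∩ Wyatt: 09:00–09:30, 12:00–12:30, 15:00–18:00.
Ulrich ∩ Wyatt ∩ Yusuf: 09:00–09:30, 15:00–15:30, 17:00–17:30.
Common window lengths: 30, 30, 30 min; longest is 30.

30 minutes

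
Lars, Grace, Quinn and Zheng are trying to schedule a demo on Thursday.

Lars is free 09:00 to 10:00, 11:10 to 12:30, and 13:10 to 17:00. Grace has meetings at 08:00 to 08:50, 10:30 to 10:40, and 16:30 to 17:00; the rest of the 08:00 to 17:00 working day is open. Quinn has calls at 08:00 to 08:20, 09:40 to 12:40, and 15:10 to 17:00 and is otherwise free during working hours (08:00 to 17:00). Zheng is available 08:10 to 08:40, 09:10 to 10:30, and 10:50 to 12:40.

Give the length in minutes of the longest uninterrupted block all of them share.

30 minutes

Grace free within 08:00–17:00: 08:50–10:30, 10:40–16:30.
Quinn free within 08:00–17:00: 08:20–09:40, 12:40–15:10.
Lars ∩ Grace: 09:00–10:00, 11:10–12:30, 13:10–16:30.
Lars ∩ Grace ∩ Quinn: 09:00–09:40, 13:10–15:10.
Lars ∩ Grace ∩ Quinn ∩ Zheng: 09:10–09:40.
Single common window of 30 minutes.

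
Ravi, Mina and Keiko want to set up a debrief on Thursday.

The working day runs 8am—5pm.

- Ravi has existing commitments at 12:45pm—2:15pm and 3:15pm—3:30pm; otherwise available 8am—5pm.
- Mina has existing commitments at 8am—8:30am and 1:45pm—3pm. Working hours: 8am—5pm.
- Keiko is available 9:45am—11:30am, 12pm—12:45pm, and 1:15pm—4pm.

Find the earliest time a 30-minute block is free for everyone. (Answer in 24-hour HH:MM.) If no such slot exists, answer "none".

09:45

Ravi free within 08:00–17:00: 08:00–12:45, 14:15–15:15, 15:30–17:00.
Mina free within 08:00–17:00: 08:30–13:45, 15:00–17:00.
Ravi ∩ Mina: 08:30–12:45, 15:00–15:15, 15:30–17:00.
Ravi ∩ Mina ∩ Keiko: 09:45–11:30, 12:00–12:45, 15:00–15:15, 15:30–16:00.
Windows ≥ 30 min: 09:45–11:30, 12:00–12:45, 15:30–16:00.
Earliest such window starts at 09:45.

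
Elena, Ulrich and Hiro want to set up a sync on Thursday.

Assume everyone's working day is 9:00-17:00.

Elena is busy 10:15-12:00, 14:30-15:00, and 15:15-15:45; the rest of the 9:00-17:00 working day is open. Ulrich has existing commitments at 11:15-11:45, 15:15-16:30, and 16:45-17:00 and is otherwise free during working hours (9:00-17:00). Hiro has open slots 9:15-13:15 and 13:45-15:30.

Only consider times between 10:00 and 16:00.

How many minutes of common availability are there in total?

Elena free within 09:00–17:00: 09:00–10:15, 12:00–14:30, 15:00–15:15, 15:45–17:00.
Ulrich free within 09:00–17:00: 09:00–11:15, 11:45–15:15, 16:30–16:45.
Elena ∩ Ulrich: 09:00–10:15, 12:00–14:30, 15:00–15:15, 16:30–16:45.
Elena ∩ Ulrich ∩ Hiro: 09:15–10:15, 12:00–13:15, 13:45–14:30, 15:00–15:15.
Restricted to 10:00–16:00: 10:00–10:15, 12:00–13:15, 13:45–14:30, 15:00–15:15.
Total common minutes: 15 + 75 + 45 + 15 = 150.

150 minutes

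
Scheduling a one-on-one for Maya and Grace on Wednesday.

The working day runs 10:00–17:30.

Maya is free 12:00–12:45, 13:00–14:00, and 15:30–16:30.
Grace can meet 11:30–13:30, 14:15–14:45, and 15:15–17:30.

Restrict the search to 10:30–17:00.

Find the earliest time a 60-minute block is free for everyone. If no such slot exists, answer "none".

15:30

Maya ∩ Grace: 12:00–12:45, 13:00–13:30, 15:30–16:30.
Restricted to 10:30–17:00: 12:00–12:45, 13:00–13:30, 15:30–16:30.
Windows ≥ 60 min: 15:30–16:30.
Earliest such window starts at 15:30.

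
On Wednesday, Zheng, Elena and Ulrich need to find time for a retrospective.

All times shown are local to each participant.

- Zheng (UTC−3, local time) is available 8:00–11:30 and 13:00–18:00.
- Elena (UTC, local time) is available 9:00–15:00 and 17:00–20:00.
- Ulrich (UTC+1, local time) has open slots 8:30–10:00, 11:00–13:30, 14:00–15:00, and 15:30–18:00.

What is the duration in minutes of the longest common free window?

Zheng → UTC: 11:00–14:30, 16:00–21:00.
Elena → UTC: 09:00–15:00, 17:00–20:00.
Ulrich → UTC: 07:30–09:00, 10:00–12:30, 13:00–14:00, 14:30–17:00.
Zheng ∩ Elena: 11:00–14:30, 17:00–20:00.
Zheng ∩ Elena ∩ Ulrich: 11:00–12:30, 13:00–14:00.
Common window lengths: 90, 60 min; longest is 90.

90 minutes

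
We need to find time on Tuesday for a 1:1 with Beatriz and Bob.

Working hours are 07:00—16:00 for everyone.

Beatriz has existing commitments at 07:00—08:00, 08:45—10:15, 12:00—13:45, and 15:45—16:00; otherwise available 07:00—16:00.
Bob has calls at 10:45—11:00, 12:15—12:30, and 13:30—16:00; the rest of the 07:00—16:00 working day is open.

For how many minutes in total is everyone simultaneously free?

135 minutes

Beatriz free within 07:00–16:00: 08:00–08:45, 10:15–12:00, 13:45–15:45.
Bob free within 07:00–16:00: 07:00–10:45, 11:00–12:15, 12:30–13:30.
Beatriz ∩ Bob: 08:00–08:45, 10:15–10:45, 11:00–12:00.
Total common minutes: 45 + 30 + 60 = 135.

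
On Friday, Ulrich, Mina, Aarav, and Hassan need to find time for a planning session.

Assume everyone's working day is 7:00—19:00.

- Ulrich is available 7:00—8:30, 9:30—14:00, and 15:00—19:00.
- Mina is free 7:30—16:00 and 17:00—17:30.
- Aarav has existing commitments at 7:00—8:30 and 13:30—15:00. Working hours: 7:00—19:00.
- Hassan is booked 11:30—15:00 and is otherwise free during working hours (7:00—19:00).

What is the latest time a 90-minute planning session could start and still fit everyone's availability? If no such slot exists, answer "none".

10:00

Aarav free within 07:00–19:00: 08:30–13:30, 15:00–19:00.
Hassan free within 07:00–19:00: 07:00–11:30, 15:00–19:00.
Ulrich ∩ Mina: 07:30–08:30, 09:30–14:00, 15:00–16:00, 17:00–17:30.
Ulrich ∩ Mina ∩ Aarav: 09:30–13:30, 15:00–16:00, 17:00–17:30.
Ulrich ∩ Mina ∩ Aarav ∩ Hassan: 09:30–11:30, 15:00–16:00, 17:00–17:30.
Windows ≥ 90 min: 09:30–11:30.
Latest start in the last window 09:30–11:30 is 11:30 − 90 min = 10:00.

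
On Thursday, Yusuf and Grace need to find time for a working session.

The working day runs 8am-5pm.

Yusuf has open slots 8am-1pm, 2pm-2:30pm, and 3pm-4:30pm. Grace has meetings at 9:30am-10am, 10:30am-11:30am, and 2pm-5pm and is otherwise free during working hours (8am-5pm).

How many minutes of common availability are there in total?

Grace free within 08:00–17:00: 08:00–09:30, 10:00–10:30, 11:30–14:00.
Yusuf ∩ Grace: 08:00–09:30, 10:00–10:30, 11:30–13:00.
Total common minutes: 90 + 30 + 90 = 210.

210 minutes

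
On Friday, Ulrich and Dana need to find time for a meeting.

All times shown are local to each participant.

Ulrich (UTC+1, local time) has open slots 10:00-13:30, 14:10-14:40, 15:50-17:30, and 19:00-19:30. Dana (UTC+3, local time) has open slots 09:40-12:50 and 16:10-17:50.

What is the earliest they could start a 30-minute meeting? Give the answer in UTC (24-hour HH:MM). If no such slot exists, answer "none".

09:00

Ulrich → UTC: 09:00–12:30, 13:10–13:40, 14:50–16:30, 18:00–18:30.
Dana → UTC: 06:40–09:50, 13:10–14:50.
Ulrich ∩ Dana: 09:00–09:50, 13:10–13:40.
Windows ≥ 30 min: 09:00–09:50, 13:10–13:40.
Earliest such window starts at 09:00.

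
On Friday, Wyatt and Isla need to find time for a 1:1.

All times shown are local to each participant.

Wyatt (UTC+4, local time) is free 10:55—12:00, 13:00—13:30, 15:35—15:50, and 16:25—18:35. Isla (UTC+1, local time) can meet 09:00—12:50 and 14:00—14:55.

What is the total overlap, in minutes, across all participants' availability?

100 minutes

Wyatt → UTC: 06:55–08:00, 09:00–09:30, 11:35–11:50, 12:25–14:35.
Isla → UTC: 08:00–11:50, 13:00–13:55.
Wyatt ∩ Isla: 09:00–09:30, 11:35–11:50, 13:00–13:55.
Total common minutes: 30 + 15 + 55 = 100.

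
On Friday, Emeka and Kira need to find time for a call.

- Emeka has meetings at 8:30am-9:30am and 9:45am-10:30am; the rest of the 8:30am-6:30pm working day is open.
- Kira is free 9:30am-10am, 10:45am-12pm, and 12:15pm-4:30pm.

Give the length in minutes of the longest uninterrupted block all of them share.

Emeka free within 08:30–18:30: 09:30–09:45, 10:30–18:30.
Emeka ∩ Kira: 09:30–09:45, 10:45–12:00, 12:15–16:30.
Common window lengths: 15, 75, 255 min; longest is 255.

255 minutes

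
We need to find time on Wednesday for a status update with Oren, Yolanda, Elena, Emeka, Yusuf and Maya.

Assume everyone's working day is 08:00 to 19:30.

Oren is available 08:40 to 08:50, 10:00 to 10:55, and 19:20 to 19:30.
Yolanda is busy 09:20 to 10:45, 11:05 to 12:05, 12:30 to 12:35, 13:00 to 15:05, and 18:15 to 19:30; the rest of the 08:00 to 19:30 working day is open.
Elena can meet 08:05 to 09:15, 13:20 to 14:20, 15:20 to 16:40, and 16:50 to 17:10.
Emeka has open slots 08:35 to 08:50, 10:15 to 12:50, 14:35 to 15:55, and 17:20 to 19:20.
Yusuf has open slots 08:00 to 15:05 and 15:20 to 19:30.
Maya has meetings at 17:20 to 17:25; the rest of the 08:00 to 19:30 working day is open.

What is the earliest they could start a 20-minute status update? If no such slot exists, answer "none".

none

Yolanda free within 08:00–19:30: 08:00–09:20, 10:45–11:05, 12:05–12:30, 12:35–13:00, 15:05–18:15.
Maya free within 08:00–19:30: 08:00–17:20, 17:25–19:30.
Oren ∩ Yolanda: 08:40–08:50, 10:45–10:55.
Oren ∩ Yolanda ∩ Elena: 08:40–08:50.
Oren ∩ Yolanda ∩ Elena ∩ Emeka: 08:40–08:50.
Oren ∩ Yolanda ∩ Elena ∩ Emeka ∩ Yusuf: 08:40–08:50.
Oren ∩ Yolanda ∩ Elena ∩ Emeka ∩ Yusuf ∩ Maya: 08:40–08:50.
Windows ≥ 20 min: (none).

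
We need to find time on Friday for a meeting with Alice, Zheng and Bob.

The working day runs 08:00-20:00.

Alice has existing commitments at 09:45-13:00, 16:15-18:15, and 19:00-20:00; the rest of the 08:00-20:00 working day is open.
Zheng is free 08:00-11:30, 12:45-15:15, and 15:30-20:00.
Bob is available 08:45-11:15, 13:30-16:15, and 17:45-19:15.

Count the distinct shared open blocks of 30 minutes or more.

4

Alice free within 08:00–20:00: 08:00–09:45, 13:00–16:15, 18:15–19:00.
Alice ∩ Zheng: 08:00–09:45, 13:00–15:15, 15:30–16:15, 18:15–19:00.
Alice ∩ Zheng ∩ Bob: 08:45–09:45, 13:30–15:15, 15:30–16:15, 18:15–19:00.
Windows ≥ 30 min: 08:45–09:45, 13:30–15:15, 15:30–16:15, 18:15–19:00.
That's 4 windows.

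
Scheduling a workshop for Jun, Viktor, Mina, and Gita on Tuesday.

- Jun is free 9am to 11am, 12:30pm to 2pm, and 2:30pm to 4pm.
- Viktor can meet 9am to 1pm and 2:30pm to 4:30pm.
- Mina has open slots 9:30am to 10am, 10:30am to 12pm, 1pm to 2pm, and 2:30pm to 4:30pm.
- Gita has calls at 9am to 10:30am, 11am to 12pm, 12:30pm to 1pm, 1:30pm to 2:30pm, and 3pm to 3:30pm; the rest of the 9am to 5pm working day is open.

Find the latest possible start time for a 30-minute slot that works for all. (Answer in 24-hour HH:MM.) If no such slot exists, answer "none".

15:30

Gita free within 09:00–17:00: 10:30–11:00, 12:00–12:30, 13:00–13:30, 14:30–15:00, 15:30–17:00.
Jun ∩ Viktor: 09:00–11:00, 12:30–13:00, 14:30–16:00.
Jun ∩ Viktor ∩ Mina: 09:30–10:00, 10:30–11:00, 14:30–16:00.
Jun ∩ Viktor ∩ Mina ∩ Gita: 10:30–11:00, 14:30–15:00, 15:30–16:00.
Windows ≥ 30 min: 10:30–11:00, 14:30–15:00, 15:30–16:00.
Latest start in the last window 15:30–16:00 is 16:00 − 30 min = 15:30.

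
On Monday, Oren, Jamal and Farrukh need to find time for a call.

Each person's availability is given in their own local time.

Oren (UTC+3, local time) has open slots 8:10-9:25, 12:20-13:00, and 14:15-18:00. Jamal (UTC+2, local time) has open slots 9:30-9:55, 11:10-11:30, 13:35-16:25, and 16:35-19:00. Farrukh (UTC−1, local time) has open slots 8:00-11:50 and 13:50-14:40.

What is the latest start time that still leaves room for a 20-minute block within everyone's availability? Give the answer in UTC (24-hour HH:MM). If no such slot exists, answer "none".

Oren → UTC: 05:10–06:25, 09:20–10:00, 11:15–15:00.
Jamal → UTC: 07:30–07:55, 09:10–09:30, 11:35–14:25, 14:35–17:00.
Farrukh → UTC: 09:00–12:50, 14:50–15:40.
Oren ∩ Jamal: 09:20–09:30, 11:35–14:25, 14:35–15:00.
Oren ∩ Jamal ∩ Farrukh: 09:20–09:30, 11:35–12:50, 14:50–15:00.
Windows ≥ 20 min: 11:35–12:50.
Latest start in the last window 11:35–12:50 is 12:50 − 20 min = 12:30.

12:30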